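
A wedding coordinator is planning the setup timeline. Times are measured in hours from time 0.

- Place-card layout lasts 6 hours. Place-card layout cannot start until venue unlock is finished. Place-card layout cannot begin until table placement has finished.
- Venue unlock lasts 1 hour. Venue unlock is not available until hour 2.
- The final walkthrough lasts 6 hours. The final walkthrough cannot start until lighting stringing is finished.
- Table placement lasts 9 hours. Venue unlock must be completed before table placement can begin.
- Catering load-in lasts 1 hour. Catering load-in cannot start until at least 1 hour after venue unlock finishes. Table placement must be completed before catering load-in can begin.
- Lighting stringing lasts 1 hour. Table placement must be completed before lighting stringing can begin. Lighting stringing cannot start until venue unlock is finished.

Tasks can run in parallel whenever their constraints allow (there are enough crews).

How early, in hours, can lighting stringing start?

Venue unlock waits on its own release at hour 2, so it starts at hour 2 and finishes at 2 + 1 = hour 3.
After venue unlock (finishes hour 3), table placement can start at hour 3 and finishes at hour 12.
Lighting stringing waits on table placement (finishes hour 12); venue unlock (finishes hour 3). The latest of these is hour 12, which is the earliest lighting stringing can start.

12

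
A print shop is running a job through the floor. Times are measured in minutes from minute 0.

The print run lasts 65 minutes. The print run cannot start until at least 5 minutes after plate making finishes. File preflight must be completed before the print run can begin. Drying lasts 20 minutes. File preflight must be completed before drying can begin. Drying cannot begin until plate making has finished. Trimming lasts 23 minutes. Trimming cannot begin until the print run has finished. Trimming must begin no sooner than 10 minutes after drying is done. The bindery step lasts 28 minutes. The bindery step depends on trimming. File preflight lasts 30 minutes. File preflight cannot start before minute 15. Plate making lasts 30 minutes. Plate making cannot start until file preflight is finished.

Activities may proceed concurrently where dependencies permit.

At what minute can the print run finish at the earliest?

145

File preflight cannot begin until its own release at minute 15. It runs from minute 15 to 15 + 30 = minute 45.
Plate making waits on file preflight (finishes minute 45), so it starts at minute 45 and finishes at 45 + 30 = minute 75.
The print run cannot start until plate making (finishes minute 75, plus 5-minute gap → minute 80); file preflight (finishes minute 45). The controlling bound is minute 80, so the print run finishes at 80 + 65 = minute 145.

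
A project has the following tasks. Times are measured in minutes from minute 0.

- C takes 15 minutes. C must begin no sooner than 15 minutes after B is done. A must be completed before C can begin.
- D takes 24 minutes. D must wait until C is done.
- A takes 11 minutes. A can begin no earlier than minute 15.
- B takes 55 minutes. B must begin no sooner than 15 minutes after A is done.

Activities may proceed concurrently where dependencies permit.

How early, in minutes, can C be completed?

126

A waits on its own release at minute 15, so it starts at minute 15 and finishes at 15 + 11 = minute 26.
B waits on A (finishes minute 26, plus 15-minute gap → minute 41), so it starts at minute 41 and finishes at 41 + 55 = minute 96.
For C: B (finishes minute 96, plus 15-minute gap → minute 111); A (finishes minute 26). Taking the maximum gives a start of minute 111, and it finishes at 111 + 15 = minute 126.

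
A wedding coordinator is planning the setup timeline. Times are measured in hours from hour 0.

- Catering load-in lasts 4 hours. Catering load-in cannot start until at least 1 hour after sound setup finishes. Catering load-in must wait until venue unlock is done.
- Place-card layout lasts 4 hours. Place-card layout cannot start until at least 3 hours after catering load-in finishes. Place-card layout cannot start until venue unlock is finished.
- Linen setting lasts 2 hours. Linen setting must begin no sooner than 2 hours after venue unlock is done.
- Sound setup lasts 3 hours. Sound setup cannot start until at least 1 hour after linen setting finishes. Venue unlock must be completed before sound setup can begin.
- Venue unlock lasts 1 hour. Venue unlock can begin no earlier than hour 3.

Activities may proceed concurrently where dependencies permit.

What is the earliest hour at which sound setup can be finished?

12

After its own release at hour 3, venue unlock can start at hour 3 and finishes at hour 4.
After venue unlock (finishes hour 4, plus 2-hour gap → hour 6), linen setting can start at hour 6 and finishes at hour 8.
Sound setup has to wait for linen setting (finishes hour 8, plus 1-hour gap → hour 9); venue unlock (finishes hour 4). The latest of these is hour 9, so sound setup runs hour 9 to 9 + 3 = hour 12.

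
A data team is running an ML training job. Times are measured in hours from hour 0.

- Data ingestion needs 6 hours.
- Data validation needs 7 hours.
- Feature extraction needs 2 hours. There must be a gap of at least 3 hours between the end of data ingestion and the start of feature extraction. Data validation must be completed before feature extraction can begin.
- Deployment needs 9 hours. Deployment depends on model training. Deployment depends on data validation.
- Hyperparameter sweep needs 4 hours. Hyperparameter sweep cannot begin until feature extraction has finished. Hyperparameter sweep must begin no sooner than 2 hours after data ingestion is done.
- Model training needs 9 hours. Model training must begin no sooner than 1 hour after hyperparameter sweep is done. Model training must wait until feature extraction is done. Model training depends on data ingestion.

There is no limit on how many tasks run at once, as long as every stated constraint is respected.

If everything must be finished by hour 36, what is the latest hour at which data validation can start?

Nothing follows deployment; the deadline of hour 36 is its only limit. It must start by 36 − 9 = hour 27.
Model training has to be done before deployment (must start by hour 27). That means finishing by hour 27, i.e. starting by 27 − 9 = hour 18.
Hyperparameter sweep must finish before model training (must start by hour 18, minus 1-hour gap → hour 17). With a 4-hour duration, hyperparameter sweep must start by 17 − 4 = hour 13.
Feature extraction has several dependents: hyperparameter sweep (must start by hour 13); model training (must start by hour 18). The earliest of those limits is hour 13, so feature extraction must start by 13 − 2 = hour 11.
For data validation: feature extraction (must start by hour 11); deployment (must start by hour 27). The most restrictive is hour 11; with a 7-hour duration, data validation must start by hour 4.

4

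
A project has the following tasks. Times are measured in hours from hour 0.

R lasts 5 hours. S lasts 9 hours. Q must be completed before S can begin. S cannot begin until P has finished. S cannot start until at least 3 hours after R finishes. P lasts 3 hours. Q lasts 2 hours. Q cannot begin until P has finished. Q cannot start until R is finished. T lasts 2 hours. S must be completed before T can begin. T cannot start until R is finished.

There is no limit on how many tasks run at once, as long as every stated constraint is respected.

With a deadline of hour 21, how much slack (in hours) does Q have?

R has no prerequisites, so it starts at hour 0 and finishes at hour 5.
P has no prerequisites, so it starts at hour 0 and finishes at hour 3.
Q has to wait for P (finishes hour 3); R (finishes hour 5). The latest of these is hour 5, so Q runs hour 5 to 5 + 2 = hour 7.

Working backward from the deadline:
T must finish by hour 21; it takes 2 hours, so it must start by 21 − 2 = hour 19.
Since T (must start by hour 19) depends on it, S must finish by hour 19. Backing off its 9-hour duration gives a latest start of hour 10.
Q has to be done before S (must start by hour 10). That means finishing by hour 10, i.e. starting by 10 − 2 = hour 8.
So Q can start as early as hour 5 and as late as hour 8, giving 8 − 5 = 3 hours of slack.

3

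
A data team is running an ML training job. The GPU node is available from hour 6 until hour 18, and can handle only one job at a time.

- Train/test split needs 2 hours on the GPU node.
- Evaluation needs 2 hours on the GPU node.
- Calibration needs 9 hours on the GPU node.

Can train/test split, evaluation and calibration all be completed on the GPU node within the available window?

The GPU node window is 18 − 6 = 12 hours.
Running back to back, the jobs need 2 + 2 + 9 = 13 hours on the GPU node.
Since 13 > 12, they cannot all fit.

No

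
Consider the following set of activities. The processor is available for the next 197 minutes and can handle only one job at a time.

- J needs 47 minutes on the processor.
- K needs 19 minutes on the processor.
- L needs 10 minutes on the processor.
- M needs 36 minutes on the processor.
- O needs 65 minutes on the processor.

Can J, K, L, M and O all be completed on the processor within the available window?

Running back to back, the jobs need 47 + 19 + 10 + 36 + 65 = 177 minutes on the processor.
Since 177 ≤ 197, they fit within the window.

Yes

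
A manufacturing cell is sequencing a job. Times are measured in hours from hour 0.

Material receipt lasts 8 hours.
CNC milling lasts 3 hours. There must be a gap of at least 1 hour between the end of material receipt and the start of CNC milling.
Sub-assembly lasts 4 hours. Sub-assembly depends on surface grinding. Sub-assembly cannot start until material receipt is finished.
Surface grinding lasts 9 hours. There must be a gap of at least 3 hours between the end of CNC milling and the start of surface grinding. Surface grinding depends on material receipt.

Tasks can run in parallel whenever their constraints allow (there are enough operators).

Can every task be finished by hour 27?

Nothing blocks material receipt, so it runs from hour 0 to hour 8.
CNC milling waits on material receipt (finishes hour 8, plus 1-hour gap → hour 9), so it starts at hour 9 and finishes at 9 + 3 = hour 12.
For surface grinding: CNC milling (finishes hour 12, plus 3-hour gap → hour 15); material receipt (finishes hour 8). Taking the maximum gives a start of hour 15, and it finishes at 15 + 9 = hour 24.
Sub-assembly needs all of surface grinding (finishes hour 24); material receipt (finishes hour 8). That puts its earliest start at hour 24; it finishes at 24 + 4 = hour 28.
The earliest everything can be done is hour 28, which is after the deadline of 27, so it is not possible.

No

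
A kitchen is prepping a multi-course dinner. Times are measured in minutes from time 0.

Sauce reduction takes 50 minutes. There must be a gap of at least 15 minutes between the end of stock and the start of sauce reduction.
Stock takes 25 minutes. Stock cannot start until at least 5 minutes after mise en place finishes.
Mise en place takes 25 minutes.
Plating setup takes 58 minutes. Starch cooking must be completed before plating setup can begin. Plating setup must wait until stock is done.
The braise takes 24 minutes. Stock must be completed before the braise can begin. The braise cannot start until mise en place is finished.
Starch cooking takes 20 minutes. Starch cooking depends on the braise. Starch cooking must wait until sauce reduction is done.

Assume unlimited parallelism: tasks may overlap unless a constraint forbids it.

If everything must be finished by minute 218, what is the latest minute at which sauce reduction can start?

90

Nothing follows plating setup; the deadline of minute 218 is its only limit. It must start by 218 − 58 = minute 160.
Since plating setup (must start by minute 160) depends on it, starch cooking must finish by minute 160. Backing off its 20-minute duration gives a latest start of minute 140.
Sauce reduction feeds into starch cooking (must start by minute 140); so sauce reduction must finish by minute 140 and therefore start by minute 90.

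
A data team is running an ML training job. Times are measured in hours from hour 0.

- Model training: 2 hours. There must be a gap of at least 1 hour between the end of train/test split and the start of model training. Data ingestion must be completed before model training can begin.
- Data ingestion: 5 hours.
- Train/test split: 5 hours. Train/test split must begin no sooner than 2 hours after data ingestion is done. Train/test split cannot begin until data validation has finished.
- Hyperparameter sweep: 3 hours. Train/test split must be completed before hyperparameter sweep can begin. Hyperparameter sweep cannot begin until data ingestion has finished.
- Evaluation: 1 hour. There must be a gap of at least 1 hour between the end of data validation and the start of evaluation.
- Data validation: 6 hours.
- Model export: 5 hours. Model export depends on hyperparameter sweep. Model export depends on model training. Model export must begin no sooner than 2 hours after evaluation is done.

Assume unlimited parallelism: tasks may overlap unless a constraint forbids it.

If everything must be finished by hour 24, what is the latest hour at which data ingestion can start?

4

Model export must finish by hour 24; it takes 5 hours, so it must start by 24 − 5 = hour 19.
Hyperparameter sweep feeds into model export (must start by hour 19); so hyperparameter sweep must finish by hour 19 and therefore start by hour 16.
Model training must finish before model export (must start by hour 19). With a 2-hour duration, model training must start by 19 − 2 = hour 17.
Train/test split must finish in time for hyperparameter sweep (must start by hour 16); model training (must start by hour 17, minus 1-hour gap → hour 16). The tightest is hour 16, so train/test split must start by 16 − 5 = hour 11.
For data ingestion: train/test split (must start by hour 11, minus 2-hour gap → hour 9); hyperparameter sweep (must start by hour 16); model training (must start by hour 17). The most restrictive is hour 9; with a 5-hour duration, data ingestion must start by hour 4.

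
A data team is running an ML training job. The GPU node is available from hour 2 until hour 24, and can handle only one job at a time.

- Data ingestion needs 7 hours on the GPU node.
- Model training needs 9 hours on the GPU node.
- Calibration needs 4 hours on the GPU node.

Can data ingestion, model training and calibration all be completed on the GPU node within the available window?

The GPU node window is 24 − 2 = 22 hours.
Running back to back, the jobs need 7 + 9 + 4 = 20 hours on the GPU node.
Since 20 ≤ 22, they fit within the window.

Yes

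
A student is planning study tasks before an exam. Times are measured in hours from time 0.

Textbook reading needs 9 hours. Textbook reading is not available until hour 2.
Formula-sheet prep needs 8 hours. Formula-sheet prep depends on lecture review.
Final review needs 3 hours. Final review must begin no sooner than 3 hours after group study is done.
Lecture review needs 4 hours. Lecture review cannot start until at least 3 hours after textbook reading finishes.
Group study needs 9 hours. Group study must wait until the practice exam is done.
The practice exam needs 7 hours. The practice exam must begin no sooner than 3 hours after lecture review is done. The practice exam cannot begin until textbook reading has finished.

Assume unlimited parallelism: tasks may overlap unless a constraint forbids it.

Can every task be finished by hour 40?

No

After its own release at hour 2, textbook reading can start at hour 2 and finishes at hour 11.
Lecture review cannot begin until textbook reading (finishes hour 11, plus 3-hour gap → hour 14). It runs from hour 14 to 14 + 4 = hour 18.
After lecture review (finishes hour 18), formula-sheet prep can start at hour 18 and finishes at hour 26.
The practice exam cannot start until lecture review (finishes hour 18, plus 3-hour gap → hour 21); textbook reading (finishes hour 11). The controlling bound is hour 21, so the practice exam finishes at 21 + 7 = hour 28.
After the practice exam (finishes hour 28), group study can start at hour 28 and finishes at hour 37.
Final review cannot begin until group study (finishes hour 37, plus 3-hour gap → hour 40). It runs from hour 40 to 40 + 3 = hour 43.
The earliest everything can be done is hour 43, which is after the deadline of 40, so it is not possible.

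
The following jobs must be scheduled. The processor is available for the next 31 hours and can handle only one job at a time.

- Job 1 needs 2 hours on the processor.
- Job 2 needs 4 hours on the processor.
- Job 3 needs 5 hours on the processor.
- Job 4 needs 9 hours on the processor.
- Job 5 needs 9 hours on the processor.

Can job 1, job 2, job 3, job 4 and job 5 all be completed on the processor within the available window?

Yes

Running back to back, the jobs need 2 + 4 + 5 + 9 + 9 = 29 hours on the processor.
Since 29 ≤ 31, they fit within the window.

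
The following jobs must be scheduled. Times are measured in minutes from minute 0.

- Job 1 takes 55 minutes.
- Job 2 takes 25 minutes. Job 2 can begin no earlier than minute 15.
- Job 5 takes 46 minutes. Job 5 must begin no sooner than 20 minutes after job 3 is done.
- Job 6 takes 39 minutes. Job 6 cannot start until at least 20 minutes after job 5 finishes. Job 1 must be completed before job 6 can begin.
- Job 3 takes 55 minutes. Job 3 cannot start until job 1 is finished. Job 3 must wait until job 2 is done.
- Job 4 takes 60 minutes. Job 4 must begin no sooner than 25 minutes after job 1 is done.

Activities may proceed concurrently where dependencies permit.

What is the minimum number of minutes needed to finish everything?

Job 2 cannot begin until its own release at minute 15. It runs from minute 15 to 15 + 25 = minute 40.
Job 1 can start immediately at minute 0; it finishes at minute 55.
Job 4 waits on job 1 (finishes minute 55, plus 25-minute gap → minute 80), so it starts at minute 80 and finishes at 80 + 60 = minute 140.
Job 3 needs all of job 1 (finishes minute 55); job 2 (finishes minute 40). That puts its earliest start at minute 55; it finishes at 55 + 55 = minute 110.
After job 3 (finishes minute 110, plus 20-minute gap → minute 130), job 5 can start at minute 130 and finishes at minute 176.
For job 6: job 5 (finishes minute 176, plus 20-minute gap → minute 196); job 1 (finishes minute 55). Taking the maximum gives a start of minute 196, and it finishes at 196 + 39 = minute 235.
All tasks are finished once the last one completes. Finish times: Job 1 at 55, Job 2 at 40, Job 3 at 110, Job 4 at 140, Job 5 at 176, Job 6 at 235. The latest is minute 235.

235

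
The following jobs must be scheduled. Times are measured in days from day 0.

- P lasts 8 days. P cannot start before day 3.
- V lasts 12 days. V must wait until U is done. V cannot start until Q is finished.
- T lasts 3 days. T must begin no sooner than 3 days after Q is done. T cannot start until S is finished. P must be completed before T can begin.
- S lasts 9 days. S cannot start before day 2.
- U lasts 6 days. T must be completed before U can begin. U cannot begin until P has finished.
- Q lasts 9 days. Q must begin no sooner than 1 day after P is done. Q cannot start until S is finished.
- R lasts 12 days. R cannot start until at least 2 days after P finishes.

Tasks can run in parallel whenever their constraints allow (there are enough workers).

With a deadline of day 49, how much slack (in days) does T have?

4

S cannot begin until its own release at day 2. It runs from day 2 to 2 + 9 = day 11.
P waits on its own release at day 3, so it starts at day 3 and finishes at 3 + 8 = day 11.
Q cannot start until P (finishes day 11, plus 1-day gap → day 12); S (finishes day 11). The controlling bound is day 12, so Q finishes at 12 + 9 = day 21.
T needs all of Q (finishes day 21, plus 3-day gap → day 24); S (finishes day 11); P (finishes day 11). That puts its earliest start at day 24; it finishes at 24 + 3 = day 27.

Working backward from the deadline:
V has no dependents, so it just needs to finish by day 49. Starting by 49 − 12 = day 37 achieves that.
Since V (must start by day 37) depends on it, U must finish by day 37. Backing off its 6-day duration gives a latest start of day 31.
T feeds into U (must start by day 31); so T must finish by day 31 and therefore start by day 28.
So T can start as early as day 24 and as late as day 28, giving 28 − 24 = 4 days of slack.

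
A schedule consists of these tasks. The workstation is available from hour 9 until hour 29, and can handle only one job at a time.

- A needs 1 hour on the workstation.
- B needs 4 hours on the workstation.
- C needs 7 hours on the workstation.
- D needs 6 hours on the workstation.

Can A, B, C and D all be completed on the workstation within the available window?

The workstation window is 29 − 9 = 20 hours.
Running back to back, the jobs need 1 + 4 + 7 + 6 = 18 hours on the workstation.
Since 18 ≤ 20, they fit within the window.

Yes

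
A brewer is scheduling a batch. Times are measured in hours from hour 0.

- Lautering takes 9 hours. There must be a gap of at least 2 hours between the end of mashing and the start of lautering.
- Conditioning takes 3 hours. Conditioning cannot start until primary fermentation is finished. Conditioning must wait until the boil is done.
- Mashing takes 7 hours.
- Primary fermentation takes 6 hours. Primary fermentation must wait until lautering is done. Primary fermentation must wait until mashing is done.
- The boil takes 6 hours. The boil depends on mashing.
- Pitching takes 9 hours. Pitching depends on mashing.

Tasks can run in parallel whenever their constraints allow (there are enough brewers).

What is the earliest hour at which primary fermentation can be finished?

Nothing blocks mashing, so it runs from hour 0 to hour 7.
Lautering cannot begin until mashing (finishes hour 7, plus 2-hour gap → hour 9). It runs from hour 9 to 9 + 9 = hour 18.
Primary fermentation cannot start until lautering (finishes hour 18); mashing (finishes hour 7). The controlling bound is hour 18, so primary fermentation finishes at 18 + 6 = hour 24.

24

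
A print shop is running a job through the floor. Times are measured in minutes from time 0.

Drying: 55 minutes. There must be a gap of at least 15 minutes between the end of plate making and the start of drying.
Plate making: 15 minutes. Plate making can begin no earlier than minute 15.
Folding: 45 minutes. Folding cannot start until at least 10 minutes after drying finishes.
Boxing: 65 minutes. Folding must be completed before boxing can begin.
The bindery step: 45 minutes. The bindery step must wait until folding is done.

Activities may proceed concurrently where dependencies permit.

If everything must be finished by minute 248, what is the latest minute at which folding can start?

138

The bindery step has no dependents, so it just needs to finish by minute 248. Starting by 248 − 45 = minute 203 achieves that.
To finish by minute 248, boxing (duration 65) must start no later than minute 183.
For folding: the bindery step (must start by minute 203); boxing (must start by minute 183). The most restrictive is minute 183; with a 45-minute duration, folding must start by minute 138.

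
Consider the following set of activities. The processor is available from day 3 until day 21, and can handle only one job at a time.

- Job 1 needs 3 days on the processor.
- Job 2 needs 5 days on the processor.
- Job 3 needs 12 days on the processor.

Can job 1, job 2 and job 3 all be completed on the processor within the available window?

No

The processor window is 21 − 3 = 18 days.
Running back to back, the jobs need 3 + 5 + 12 = 20 days on the processor.
Since 20 > 18, they cannot all fit.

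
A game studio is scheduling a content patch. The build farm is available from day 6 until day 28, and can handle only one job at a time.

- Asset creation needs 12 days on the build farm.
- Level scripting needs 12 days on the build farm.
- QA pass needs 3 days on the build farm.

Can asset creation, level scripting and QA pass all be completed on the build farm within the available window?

No

The build farm window is 28 − 6 = 22 days.
Running back to back, the jobs need 12 + 12 + 3 = 27 days on the build farm.
Since 27 > 22, they cannot all fit.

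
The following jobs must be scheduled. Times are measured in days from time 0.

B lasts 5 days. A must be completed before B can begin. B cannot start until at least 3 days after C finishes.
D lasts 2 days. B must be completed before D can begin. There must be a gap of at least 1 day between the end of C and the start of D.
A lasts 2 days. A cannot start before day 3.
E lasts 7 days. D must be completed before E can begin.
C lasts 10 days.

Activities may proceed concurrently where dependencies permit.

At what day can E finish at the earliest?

C has no prerequisites, so it starts at day 0 and finishes at day 10.
A waits on its own release at day 3, so it starts at day 3 and finishes at 3 + 2 = day 5.
B needs all of A (finishes day 5); C (finishes day 10, plus 3-day gap → day 13). That puts its earliest start at day 13; it finishes at 13 + 5 = day 18.
D needs all of B (finishes day 18); C (finishes day 10, plus 1-day gap → day 11). That puts its earliest start at day 18; it finishes at 18 + 2 = day 20.
After D (finishes day 20), E can start at day 20 and finishes at day 27.

27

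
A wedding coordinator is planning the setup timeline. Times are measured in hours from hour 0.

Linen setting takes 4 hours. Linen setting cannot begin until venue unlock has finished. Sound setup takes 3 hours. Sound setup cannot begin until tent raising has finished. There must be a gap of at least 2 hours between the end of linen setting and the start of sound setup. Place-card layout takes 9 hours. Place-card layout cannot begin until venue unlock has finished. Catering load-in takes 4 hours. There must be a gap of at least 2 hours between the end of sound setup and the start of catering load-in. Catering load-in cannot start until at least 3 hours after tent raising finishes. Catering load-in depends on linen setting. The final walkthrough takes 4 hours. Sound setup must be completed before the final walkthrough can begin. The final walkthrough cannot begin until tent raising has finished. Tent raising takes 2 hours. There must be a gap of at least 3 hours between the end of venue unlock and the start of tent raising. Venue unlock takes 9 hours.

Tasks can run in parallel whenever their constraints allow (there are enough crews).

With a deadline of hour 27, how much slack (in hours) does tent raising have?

Nothing blocks venue unlock, so it runs from hour 0 to hour 9.
Tent raising cannot begin until venue unlock (finishes hour 9, plus 3-hour gap → hour 12). It runs from hour 12 to 12 + 2 = hour 14.

Working backward from the deadline:
To finish by hour 27, catering load-in (duration 4) must start no later than hour 23.
The final walkthrough must finish by hour 27; it takes 4 hours, so it must start by 27 − 4 = hour 23.
Sound setup feeds catering load-in (must start by hour 23, minus 2-hour gap → hour 21); the final walkthrough (must start by hour 23). Taking the minimum, sound setup must finish by hour 21 and start by 21 − 3 = hour 18.
Tent raising has several dependents: sound setup (must start by hour 18); catering load-in (must start by hour 23, minus 3-hour gap → hour 20); the final walkthrough (must start by hour 23). The earliest of those limits is hour 18, so tent raising must start by 18 − 2 = hour 16.
So tent raising can start as early as hour 12 and as late as hour 16, giving 16 − 12 = 4 hours of slack.

4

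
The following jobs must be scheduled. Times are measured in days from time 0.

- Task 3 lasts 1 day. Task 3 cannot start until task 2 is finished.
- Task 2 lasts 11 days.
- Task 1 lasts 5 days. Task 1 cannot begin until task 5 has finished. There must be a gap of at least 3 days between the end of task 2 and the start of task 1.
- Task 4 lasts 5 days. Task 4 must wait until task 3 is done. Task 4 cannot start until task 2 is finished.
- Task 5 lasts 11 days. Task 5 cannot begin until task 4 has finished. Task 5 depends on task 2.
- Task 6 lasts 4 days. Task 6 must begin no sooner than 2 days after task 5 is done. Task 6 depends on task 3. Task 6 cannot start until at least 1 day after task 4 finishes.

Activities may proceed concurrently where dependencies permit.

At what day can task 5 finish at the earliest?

28

Task 2 can start immediately at day 0; it finishes at day 11.
Task 3 cannot begin until task 2 (finishes day 11). It runs from day 11 to 11 + 1 = day 12.
Task 4 cannot start until task 3 (finishes day 12); task 2 (finishes day 11). The controlling bound is day 12, so task 4 finishes at 12 + 5 = day 17.
For task 5: task 4 (finishes day 17); task 2 (finishes day 11). Taking the maximum gives a start of day 17, and it finishes at 17 + 11 = day 28.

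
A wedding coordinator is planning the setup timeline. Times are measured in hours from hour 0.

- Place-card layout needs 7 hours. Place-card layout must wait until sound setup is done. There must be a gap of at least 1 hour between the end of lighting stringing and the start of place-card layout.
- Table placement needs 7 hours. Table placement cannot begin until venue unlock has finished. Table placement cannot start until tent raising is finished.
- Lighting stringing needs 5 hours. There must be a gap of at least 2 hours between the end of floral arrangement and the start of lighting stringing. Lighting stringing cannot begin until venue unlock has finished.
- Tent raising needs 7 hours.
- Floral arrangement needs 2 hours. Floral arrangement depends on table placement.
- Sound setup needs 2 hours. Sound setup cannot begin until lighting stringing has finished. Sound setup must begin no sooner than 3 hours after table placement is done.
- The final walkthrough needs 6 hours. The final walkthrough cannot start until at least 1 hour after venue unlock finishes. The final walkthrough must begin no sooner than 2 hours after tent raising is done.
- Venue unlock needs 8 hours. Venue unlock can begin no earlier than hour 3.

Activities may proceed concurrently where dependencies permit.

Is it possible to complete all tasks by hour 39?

Tent raising has no prerequisites, so it starts at hour 0 and finishes at hour 7.
After its own release at hour 3, venue unlock can start at hour 3 and finishes at hour 11.
The final walkthrough has to wait for venue unlock (finishes hour 11, plus 1-hour gap → hour 12); tent raising (finishes hour 7, plus 2-hour gap → hour 9). The latest of these is hour 12, so the final walkthrough runs hour 12 to 12 + 6 = hour 18.
Table placement cannot start until venue unlock (finishes hour 11); tent raising (finishes hour 7). The controlling bound is hour 11, so table placement finishes at 11 + 7 = hour 18.
After table placement (finishes hour 18), floral arrangement can start at hour 18 and finishes at hour 20.
Lighting stringing has to wait for floral arrangement (finishes hour 20, plus 2-hour gap → hour 22); venue unlock (finishes hour 11). The latest of these is hour 22, so lighting stringing runs hour 22 to 22 + 5 = hour 27.
For sound setup: lighting stringing (finishes hour 27); table placement (finishes hour 18, plus 3-hour gap → hour 21). Taking the maximum gives a start of hour 27, and it finishes at 27 + 2 = hour 29.
For place-card layout: sound setup (finishes hour 29); lighting stringing (finishes hour 27, plus 1-hour gap → hour 28). Taking the maximum gives a start of hour 29, and it finishes at 29 + 7 = hour 36.
Every task is finished by hour 36, which is no later than the deadline of 39, so the schedule is feasible.

Yes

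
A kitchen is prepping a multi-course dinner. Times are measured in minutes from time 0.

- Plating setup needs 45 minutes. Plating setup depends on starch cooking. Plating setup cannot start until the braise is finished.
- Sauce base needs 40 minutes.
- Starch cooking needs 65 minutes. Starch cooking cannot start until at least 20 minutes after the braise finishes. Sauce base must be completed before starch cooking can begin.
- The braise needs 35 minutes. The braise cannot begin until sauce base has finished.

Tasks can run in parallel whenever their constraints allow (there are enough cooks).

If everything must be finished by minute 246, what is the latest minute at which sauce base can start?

To finish by minute 246, plating setup (duration 45) must start no later than minute 201.
Starch cooking has to be done before plating setup (must start by minute 201). That means finishing by minute 201, i.e. starting by 201 − 65 = minute 136.
For the braise: starch cooking (must start by minute 136, minus 20-minute gap → minute 116); plating setup (must start by minute 201). The most restrictive is minute 116; with a 35-minute duration, the braise must start by minute 81.
Sauce base has several dependents: the braise (must start by minute 81); starch cooking (must start by minute 136). The earliest of those limits is minute 81, so sauce base must start by 81 − 40 = minute 41.

41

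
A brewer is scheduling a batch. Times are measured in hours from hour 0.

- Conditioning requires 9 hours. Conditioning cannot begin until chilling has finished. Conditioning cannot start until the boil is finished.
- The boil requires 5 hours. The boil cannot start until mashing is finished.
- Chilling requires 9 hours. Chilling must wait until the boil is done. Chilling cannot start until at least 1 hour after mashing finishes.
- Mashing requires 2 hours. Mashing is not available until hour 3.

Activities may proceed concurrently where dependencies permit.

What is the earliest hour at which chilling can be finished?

19

After its own release at hour 3, mashing can start at hour 3 and finishes at hour 5.
After mashing (finishes hour 5), the boil can start at hour 5 and finishes at hour 10.
Chilling needs all of the boil (finishes hour 10); mashing (finishes hour 5, plus 1-hour gap → hour 6). That puts its earliest start at hour 10; it finishes at 10 + 9 = hour 19.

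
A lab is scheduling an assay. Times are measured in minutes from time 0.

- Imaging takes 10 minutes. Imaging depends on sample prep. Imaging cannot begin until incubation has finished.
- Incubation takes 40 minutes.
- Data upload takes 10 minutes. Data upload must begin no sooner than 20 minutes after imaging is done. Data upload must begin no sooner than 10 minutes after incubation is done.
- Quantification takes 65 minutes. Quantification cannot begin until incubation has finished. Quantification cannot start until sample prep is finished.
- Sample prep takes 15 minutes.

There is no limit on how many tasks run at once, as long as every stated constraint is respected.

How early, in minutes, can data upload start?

Nothing blocks incubation, so it runs from minute 0 to minute 40.
Sample prep has no prerequisites, so it starts at minute 0 and finishes at minute 15.
Imaging has to wait for sample prep (finishes minute 15); incubation (finishes minute 40). The latest of these is minute 40, so imaging runs minute 40 to 40 + 10 = minute 50.
Data upload waits on imaging (finishes minute 50, plus 20-minute gap → minute 70); incubation (finishes minute 40, plus 10-minute gap → minute 50). The latest of these is minute 70, which is the earliest data upload can start.

70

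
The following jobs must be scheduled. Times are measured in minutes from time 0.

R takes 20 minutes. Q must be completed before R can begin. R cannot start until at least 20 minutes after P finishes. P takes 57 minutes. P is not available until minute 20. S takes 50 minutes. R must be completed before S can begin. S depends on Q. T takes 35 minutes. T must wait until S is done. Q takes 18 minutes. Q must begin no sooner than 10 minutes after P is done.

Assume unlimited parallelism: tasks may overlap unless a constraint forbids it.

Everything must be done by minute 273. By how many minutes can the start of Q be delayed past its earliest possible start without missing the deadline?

P waits on its own release at minute 20, so it starts at minute 20 and finishes at 20 + 57 = minute 77.
Q waits on P (finishes minute 77, plus 10-minute gap → minute 87), so it starts at minute 87 and finishes at 87 + 18 = minute 105.

Working backward from the deadline:
T has no dependents, so it just needs to finish by minute 273. Starting by 273 − 35 = minute 238 achieves that.
S has to be done before T (must start by minute 238). That means finishing by minute 238, i.e. starting by 238 − 50 = minute 188.
Since S (must start by minute 188) depends on it, R must finish by minute 188. Backing off its 20-minute duration gives a latest start of minute 168.
Q feeds R (must start by minute 168); S (must start by minute 188). Taking the minimum, Q must finish by minute 168 and start by 168 − 18 = minute 150.
So Q can start as early as minute 87 and as late as minute 150, giving 150 − 87 = 63 minutes of slack.

63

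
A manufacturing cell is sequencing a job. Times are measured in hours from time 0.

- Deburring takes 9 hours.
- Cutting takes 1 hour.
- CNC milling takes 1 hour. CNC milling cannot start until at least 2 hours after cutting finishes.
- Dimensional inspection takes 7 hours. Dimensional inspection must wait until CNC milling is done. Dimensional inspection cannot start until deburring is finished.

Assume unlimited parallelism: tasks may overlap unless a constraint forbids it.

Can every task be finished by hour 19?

Yes

Nothing blocks deburring, so it runs from hour 0 to hour 9.
Cutting has no prerequisites, so it starts at hour 0 and finishes at hour 1.
CNC milling waits on cutting (finishes hour 1, plus 2-hour gap → hour 3), so it starts at hour 3 and finishes at 3 + 1 = hour 4.
Dimensional inspection cannot start until CNC milling (finishes hour 4); deburring (finishes hour 9). The controlling bound is hour 9, so dimensional inspection finishes at 9 + 7 = hour 16.
Every task is finished by hour 16, which is no later than the deadline of 19, so the schedule is feasible.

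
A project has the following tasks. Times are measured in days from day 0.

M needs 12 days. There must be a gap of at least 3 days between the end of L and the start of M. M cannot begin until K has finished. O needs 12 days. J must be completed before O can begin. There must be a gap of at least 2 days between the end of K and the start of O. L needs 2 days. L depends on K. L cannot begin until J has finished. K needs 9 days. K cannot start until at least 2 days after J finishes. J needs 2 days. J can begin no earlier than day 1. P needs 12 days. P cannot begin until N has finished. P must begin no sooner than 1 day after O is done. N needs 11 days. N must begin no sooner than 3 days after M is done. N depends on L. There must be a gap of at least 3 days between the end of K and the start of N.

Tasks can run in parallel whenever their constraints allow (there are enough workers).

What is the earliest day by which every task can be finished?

57

J waits on its own release at day 1, so it starts at day 1 and finishes at 1 + 2 = day 3.
K cannot begin until J (finishes day 3, plus 2-day gap → day 5). It runs from day 5 to 5 + 9 = day 14.
O has to wait for J (finishes day 3); K (finishes day 14, plus 2-day gap → day 16). The latest of these is day 16, so O runs day 16 to 16 + 12 = day 28.
L cannot start until K (finishes day 14); J (finishes day 3). The controlling bound is day 14, so L finishes at 14 + 2 = day 16.
M has to wait for L (finishes day 16, plus 3-day gap → day 19); K (finishes day 14). The latest of these is day 19, so M runs day 19 to 19 + 12 = day 31.
N has to wait for M (finishes day 31, plus 3-day gap → day 34); L (finishes day 16); K (finishes day 14, plus 3-day gap → day 17). The latest of these is day 34, so N runs day 34 to 34 + 11 = day 45.
For P: N (finishes day 45); O (finishes day 28, plus 1-day gap → day 29). Taking the maximum gives a start of day 45, and it finishes at 45 + 12 = day 57.
All tasks are finished once the last one completes. Finish times: J at 3, K at 14, L at 16, M at 31, N at 45, O at 28, P at 57. The latest is day 57.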